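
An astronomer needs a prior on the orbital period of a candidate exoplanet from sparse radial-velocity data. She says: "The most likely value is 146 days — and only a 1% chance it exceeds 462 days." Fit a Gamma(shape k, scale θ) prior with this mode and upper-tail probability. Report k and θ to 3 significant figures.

k ≈ 4.35, θ ≈ 43.6

Gamma(k,θ) with k>1 has mode (k−1)θ, so θ = 146/(k−1).
Need P(X < 462) = 0.99 with θ tied to k this way. Start at k = 2, θ = 146: P(X<462) ≈ 0.824.
Too low — raise k to concentrate. Iterating converges to k ≈ 4.35.
Then θ = 146/(4.35−1) ≈ 43.6.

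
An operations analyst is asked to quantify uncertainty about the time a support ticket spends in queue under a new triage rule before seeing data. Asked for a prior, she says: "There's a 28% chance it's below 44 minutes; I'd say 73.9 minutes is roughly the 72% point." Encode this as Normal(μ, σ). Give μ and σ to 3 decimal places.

The p-quantile of Normal(μ,σ) is μ + z_p·σ, with z_{0.28} = -0.5828 and z_{0.72} = 0.5828.
Eliminate σ: μ = (z₂·x₁ − z₁·x₂)/(z₂ − z₁) = (0.5828·44 − (-0.5828)·73.9)/1.166 = 58.950.
Then σ = (x₂ − x₁)/(z₂ − z₁) = (73.9 − 44)/1.166 = 25.650.

μ = 58.950, σ = 25.650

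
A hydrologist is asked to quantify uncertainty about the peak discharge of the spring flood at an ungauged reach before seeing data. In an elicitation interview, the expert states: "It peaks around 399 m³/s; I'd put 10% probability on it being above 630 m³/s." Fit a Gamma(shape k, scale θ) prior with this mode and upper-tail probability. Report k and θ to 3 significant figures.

k ≈ 9.99, θ ≈ 44.4

Gamma(k,θ) with k>1 has mode (k−1)θ, so θ = 399/(k−1).
Need P(X < 630) = 0.9 with θ tied to k this way. Start at k = 2, θ = 399: P(X<630) ≈ 0.468.
Too low — raise k to concentrate. Iterating converges to k ≈ 9.99.
Then θ = 399/(9.99−1) ≈ 44.4.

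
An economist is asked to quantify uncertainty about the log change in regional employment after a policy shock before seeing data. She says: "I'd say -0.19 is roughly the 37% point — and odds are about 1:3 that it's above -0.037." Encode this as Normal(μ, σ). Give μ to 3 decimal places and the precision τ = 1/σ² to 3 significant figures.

μ = -0.140, τ = 43.3

For Normal(μ,σ), the p-quantile is μ + z_p·σ. Here z_{0.37} = -0.3319, z_{0.75} = 0.6745.
So -0.19 = μ − 0.3319σ and -0.037 = μ + 0.6745σ.
Subtracting: σ = (-0.037 − -0.19)/(0.6745 − (-0.3319)) = 0.152.
Then μ = -0.19 − (-0.3319)·0.152 = -0.140.
Precision τ = 1/σ² = 1/0.152² = 43.3.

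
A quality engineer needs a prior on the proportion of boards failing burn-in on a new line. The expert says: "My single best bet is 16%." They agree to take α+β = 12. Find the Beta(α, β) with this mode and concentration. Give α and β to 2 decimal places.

For α,β > 1 the Beta mode is (α−1)/(α+β−2). With α+β = 12, the mode is (α−1)/10.
Set (α−1)/10 = 0.16 → α = 1 + 0.16·10 = 2.60.
β = 12 − α = 9.40.

α = 2.60, β = 9.40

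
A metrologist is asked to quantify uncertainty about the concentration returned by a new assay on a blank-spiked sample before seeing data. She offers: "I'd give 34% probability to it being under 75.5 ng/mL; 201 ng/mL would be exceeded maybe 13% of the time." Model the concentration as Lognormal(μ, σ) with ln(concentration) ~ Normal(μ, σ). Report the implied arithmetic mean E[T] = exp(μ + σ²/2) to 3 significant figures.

If T ~ Lognormal(μ,σ) then ln T ~ Normal(μ,σ), so the p-quantile of ln T is μ + z_p·σ.
ln(75.5) = 4.324 and ln(201) = 5.303; z_{0.34} = -0.4125, z_{0.87} = 1.126.
σ = (5.303 − 4.324)/(1.126 − (-0.4125)) = 0.636.
μ = 4.324 − (-0.4125)·0.636 = 4.587.
E[T] = exp(μ + σ²/2) = exp(4.587 + 0.2024) = 120 ng/mL.

E[T] ≈ 120 ng/mL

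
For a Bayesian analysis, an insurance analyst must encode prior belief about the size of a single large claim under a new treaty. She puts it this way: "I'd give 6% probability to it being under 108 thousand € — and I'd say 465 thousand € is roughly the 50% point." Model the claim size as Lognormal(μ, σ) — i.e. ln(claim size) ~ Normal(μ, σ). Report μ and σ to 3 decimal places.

μ ≈ 6.142, σ ≈ 0.939

If T ~ Lognormal(μ,σ) then ln T ~ Normal(μ,σ), so the p-quantile of ln T is μ + z_p·σ.
ln(108) = 4.682 and ln(465) = 6.142; z_{0.06} = -1.555, z_{0.5} = 0.
σ = (6.142 − 4.682)/(0 − (-1.555)) = 0.939.
μ = 4.682 − (-1.555)·0.939 = 6.142.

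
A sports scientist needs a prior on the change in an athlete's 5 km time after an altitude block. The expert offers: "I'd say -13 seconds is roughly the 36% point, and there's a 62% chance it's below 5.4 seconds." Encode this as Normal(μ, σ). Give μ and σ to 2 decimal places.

The p-quantile of Normal(μ,σ) is μ + z_p·σ, with z_{0.36} = -0.3585 and z_{0.62} = 0.3055.
Eliminate σ: μ = (z₂·x₁ − z₁·x₂)/(z₂ − z₁) = (0.3055·-13 − (-0.3585)·5.4)/0.6639 = -3.07.
Then σ = (x₂ − x₁)/(z₂ − z₁) = (5.4 − -13)/0.6639 = 27.71.

μ = -3.07, σ = 27.71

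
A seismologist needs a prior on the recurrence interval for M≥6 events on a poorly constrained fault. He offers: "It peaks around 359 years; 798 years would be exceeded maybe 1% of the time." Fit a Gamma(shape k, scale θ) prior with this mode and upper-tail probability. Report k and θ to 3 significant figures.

Gamma(k,θ) with k>1 has mode (k−1)θ, so θ = 359/(k−1).
Need P(X < 798) = 0.99 with θ tied to k this way. Start at k = 2, θ = 359: P(X<798) ≈ 0.651.
Too low — raise k to concentrate. Iterating converges to k ≈ 8.54.
Then θ = 359/(8.54−1) ≈ 47.6.

k ≈ 8.54, θ ≈ 47.6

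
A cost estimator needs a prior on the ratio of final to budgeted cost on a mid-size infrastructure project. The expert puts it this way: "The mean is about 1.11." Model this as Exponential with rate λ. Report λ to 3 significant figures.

λ ≈ 0.901

Exponential mean = 1/λ, so λ = 1/1.11 = 0.901.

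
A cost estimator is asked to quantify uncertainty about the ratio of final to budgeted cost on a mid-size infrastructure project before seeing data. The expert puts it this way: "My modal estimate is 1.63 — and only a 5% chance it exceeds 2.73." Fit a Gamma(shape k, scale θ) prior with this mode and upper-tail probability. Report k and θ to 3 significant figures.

Gamma(k,θ) with k>1 has mode (k−1)θ, so θ = 1.63/(k−1).
Need P(X < 2.73) = 0.95 with θ tied to k this way. Start at k = 2, θ = 1.63: P(X<2.73) ≈ 0.499.
Too low — raise k to concentrate. Iterating converges to k ≈ 11.5.
Then θ = 1.63/(11.5−1) ≈ 0.155.

k ≈ 11.5, θ ≈ 0.155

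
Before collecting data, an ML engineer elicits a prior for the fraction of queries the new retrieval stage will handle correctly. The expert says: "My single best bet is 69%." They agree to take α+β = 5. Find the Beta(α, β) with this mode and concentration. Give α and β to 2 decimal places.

For α,β > 1 the Beta mode is (α−1)/(α+β−2). With α+β = 5, the mode is (α−1)/3.
Set (α−1)/3 = 0.69 → α = 1 + 0.69·3 = 3.07.
β = 5 − α = 1.93.

α = 3.07, β = 1.93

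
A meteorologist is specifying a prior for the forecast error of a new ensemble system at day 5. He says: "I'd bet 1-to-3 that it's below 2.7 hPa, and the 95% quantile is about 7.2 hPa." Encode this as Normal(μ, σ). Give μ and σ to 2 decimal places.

μ = 4.01, σ = 1.94

The p-quantile of Normal(μ,σ) is μ + z_p·σ, with z_{0.25} = -0.6745 and z_{0.95} = 1.645.
Eliminate σ: μ = (z₂·x₁ − z₁·x₂)/(z₂ − z₁) = (1.645·2.7 − (-0.6745)·7.2)/2.319 = 4.01.
Then σ = (x₂ − x₁)/(z₂ − z₁) = (7.2 − 2.7)/2.319 = 1.94.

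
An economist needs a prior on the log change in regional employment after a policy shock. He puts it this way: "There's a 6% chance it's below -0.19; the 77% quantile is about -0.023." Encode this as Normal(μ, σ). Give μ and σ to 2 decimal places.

μ = -0.08, σ = 0.07

For Normal(μ,σ), the p-quantile is μ + z_p·σ. Here z_{0.06} = -1.555, z_{0.77} = 0.7388.
So -0.19 = μ − 1.555σ and -0.023 = μ + 0.7388σ.
Subtracting: σ = (-0.023 − -0.19)/(0.7388 − (-1.555)) = 0.07.
Then μ = -0.19 − (-1.555)·0.07 = -0.08.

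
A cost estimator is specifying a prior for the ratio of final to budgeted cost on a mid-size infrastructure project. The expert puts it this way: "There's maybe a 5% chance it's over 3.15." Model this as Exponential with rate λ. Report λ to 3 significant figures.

λ ≈ 0.951

P(T > 3.15) = e^(−λ·3.15) = 0.05, so λ = −ln(0.05)/3.15 = 0.951.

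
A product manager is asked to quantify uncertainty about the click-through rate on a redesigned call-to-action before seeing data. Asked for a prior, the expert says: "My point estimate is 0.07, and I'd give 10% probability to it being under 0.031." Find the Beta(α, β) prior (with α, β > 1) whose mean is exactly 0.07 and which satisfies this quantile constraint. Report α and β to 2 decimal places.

α ≈ 3.89, β ≈ 51.74

With mean 0.07 fixed, write α = 0.07s, β = 0.93s where s = α+β.
Need P(θ < 0.031) = 0.1 under Beta(0.07s, 0.93s). Normal approximation: (q−m)/√(m(1−m)/s) ≈ z_{0.1} = -1.28, so s ≈ 0.07·0.93·(-1.28)²/(0.031−0.07)² = 70.3.
At s = 70.3: P(θ<0.031) ≈ 0.070. Adjusting to match 0.1 gives s ≈ 55.63.
So α = 0.07·55.63 ≈ 3.89, β = 0.93·55.63 ≈ 51.74.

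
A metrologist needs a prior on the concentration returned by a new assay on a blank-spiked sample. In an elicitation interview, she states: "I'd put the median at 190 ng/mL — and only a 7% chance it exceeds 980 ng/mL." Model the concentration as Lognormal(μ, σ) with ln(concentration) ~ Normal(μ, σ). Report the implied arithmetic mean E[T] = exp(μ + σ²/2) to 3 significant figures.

E[T] ≈ 352 ng/mL

If T ~ Lognormal(μ,σ) then ln T ~ Normal(μ,σ), so the p-quantile of ln T is μ + z_p·σ.
ln(190) = 5.247 and ln(980) = 6.888; z_{0.5} = 0, z_{0.93} = 1.476.
σ = (6.888 − 5.247)/(1.476 − (0)) = 1.112.
μ = 5.247 − (0)·1.112 = 5.247.
E[T] = exp(μ + σ²/2) = exp(5.247 + 0.6179) = 352 ng/mL.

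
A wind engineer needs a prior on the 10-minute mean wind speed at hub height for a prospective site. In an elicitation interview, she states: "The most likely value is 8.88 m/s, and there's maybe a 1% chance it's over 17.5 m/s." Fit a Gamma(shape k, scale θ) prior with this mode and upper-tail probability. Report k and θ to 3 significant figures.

k ≈ 11.7, θ ≈ 0.83

Gamma(k,θ) with k>1 has mode (k−1)θ, so θ = 8.88/(k−1).
Need P(X < 17.5) = 0.99 with θ tied to k this way. Start at k = 2, θ = 8.88: P(X<17.5) ≈ 0.586.
Too low — raise k to concentrate. Iterating converges to k ≈ 11.7.
Then θ = 8.88/(11.7−1) ≈ 0.83.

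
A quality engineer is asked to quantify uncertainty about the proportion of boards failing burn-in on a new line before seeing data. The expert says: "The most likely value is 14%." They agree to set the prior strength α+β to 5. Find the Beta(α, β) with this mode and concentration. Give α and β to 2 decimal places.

For α,β > 1 the Beta mode is (α−1)/(α+β−2). With α+β = 5, the mode is (α−1)/3.
Set (α−1)/3 = 0.14 → α = 1 + 0.14·3 = 1.42.
β = 5 − α = 3.58.

α = 1.42, β = 3.58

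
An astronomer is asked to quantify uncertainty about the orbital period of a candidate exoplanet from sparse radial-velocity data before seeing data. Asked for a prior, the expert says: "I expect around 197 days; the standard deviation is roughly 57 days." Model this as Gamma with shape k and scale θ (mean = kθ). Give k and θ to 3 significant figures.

k ≈ 11.9, θ ≈ 16.5

For Gamma(k, scale θ): mean = kθ, variance = kθ², so CV = 1/√k.
CV = SD/mean = 57/197 = 0.2893, hence k = 1/CV² = 11.9.
Then θ = mean/k = 197/11.9 = 16.5.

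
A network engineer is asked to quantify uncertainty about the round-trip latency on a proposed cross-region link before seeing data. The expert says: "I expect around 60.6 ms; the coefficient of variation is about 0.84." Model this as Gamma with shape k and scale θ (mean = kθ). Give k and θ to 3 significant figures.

k ≈ 1.42, θ ≈ 42.8

For Gamma(k, scale θ): mean = kθ, variance = kθ², so CV = 1/√k.
CV = 0.84, hence k = 1/CV² = 1.42.
Then θ = mean/k = 60.6/1.42 = 42.8.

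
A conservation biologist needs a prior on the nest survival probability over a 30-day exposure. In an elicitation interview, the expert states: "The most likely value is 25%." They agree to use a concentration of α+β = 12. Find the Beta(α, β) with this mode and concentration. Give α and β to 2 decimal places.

For α,β > 1 the Beta mode is (α−1)/(α+β−2). With α+β = 12, the mode is (α−1)/10.
Set (α−1)/10 = 0.25 → α = 1 + 0.25·10 = 3.50.
β = 12 − α = 8.50.

α = 3.50, β = 8.50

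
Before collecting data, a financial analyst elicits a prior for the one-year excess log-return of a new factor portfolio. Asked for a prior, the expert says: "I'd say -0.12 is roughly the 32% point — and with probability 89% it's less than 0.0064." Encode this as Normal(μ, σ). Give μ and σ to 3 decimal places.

μ = -0.085, σ = 0.075

For Normal(μ,σ), the p-quantile is μ + z_p·σ. Here z_{0.32} = -0.4677, z_{0.89} = 1.227.
So -0.12 = μ − 0.4677σ and 0.0064 = μ + 1.227σ.
Subtracting: σ = (0.0064 − -0.12)/(1.227 − (-0.4677)) = 0.075.
Then μ = -0.12 − (-0.4677)·0.075 = -0.085.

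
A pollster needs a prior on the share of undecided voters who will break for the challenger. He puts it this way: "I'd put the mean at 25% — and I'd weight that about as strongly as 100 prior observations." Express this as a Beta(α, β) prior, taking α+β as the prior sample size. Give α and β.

Under the effective-sample-size interpretation, Beta(α, β) has prior mean α/(α+β) and prior sample size α+β.
So α+β = 100 and α/(α+β) = 0.25, giving α = 0.25·100 = 25 and β = 100 − 25 = 75.

α = 25, β = 75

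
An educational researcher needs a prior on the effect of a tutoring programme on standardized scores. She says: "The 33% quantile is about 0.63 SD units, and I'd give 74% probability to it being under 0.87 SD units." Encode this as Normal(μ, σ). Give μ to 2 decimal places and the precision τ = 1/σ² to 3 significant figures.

μ = 0.73, τ = 20.4

The p-quantile of Normal(μ,σ) is μ + z_p·σ, with z_{0.33} = -0.4399 and z_{0.74} = 0.6433.
Eliminate σ: μ = (z₂·x₁ − z₁·x₂)/(z₂ − z₁) = (0.6433·0.63 − (-0.4399)·0.87)/1.083 = 0.73.
Then σ = (x₂ − x₁)/(z₂ − z₁) = (0.87 − 0.63)/1.083 = 0.22.
Precision τ = 1/σ² = 1/0.2216² = 20.4.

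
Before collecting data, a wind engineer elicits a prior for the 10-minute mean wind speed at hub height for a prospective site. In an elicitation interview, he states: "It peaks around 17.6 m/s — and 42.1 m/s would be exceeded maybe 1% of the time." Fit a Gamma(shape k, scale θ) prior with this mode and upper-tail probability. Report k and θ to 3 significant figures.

Gamma(k,θ) with k>1 has mode (k−1)θ, so θ = 17.6/(k−1).
Need P(X < 42.1) = 0.99 with θ tied to k this way. Start at k = 2, θ = 17.6: P(X<42.1) ≈ 0.690.
Too low — raise k to concentrate. Iterating converges to k ≈ 7.23.
Then θ = 17.6/(7.23−1) ≈ 2.83.

k ≈ 7.23, θ ≈ 2.83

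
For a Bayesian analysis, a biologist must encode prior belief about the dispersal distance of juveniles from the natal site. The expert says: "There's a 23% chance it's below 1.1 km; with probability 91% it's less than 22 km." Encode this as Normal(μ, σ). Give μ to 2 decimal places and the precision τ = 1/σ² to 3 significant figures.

The p-quantile of Normal(μ,σ) is μ + z_p·σ, with z_{0.23} = -0.7388 and z_{0.91} = 1.341.
Eliminate σ: μ = (z₂·x₁ − z₁·x₂)/(z₂ − z₁) = (1.341·1.1 − (-0.7388)·22)/2.08 = 8.53.
Then σ = (x₂ − x₁)/(z₂ − z₁) = (22 − 1.1)/2.08 = 10.05.
Precision τ = 1/σ² = 1/10.05² = 0.0099.

μ = 8.53, τ = 0.0099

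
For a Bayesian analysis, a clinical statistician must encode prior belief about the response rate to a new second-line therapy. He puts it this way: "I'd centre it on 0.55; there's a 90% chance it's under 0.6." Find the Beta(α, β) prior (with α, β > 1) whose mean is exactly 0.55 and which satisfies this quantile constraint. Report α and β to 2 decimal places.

α ≈ 88.77, β ≈ 72.63

With mean 0.55 fixed, write α = 0.55s, β = 0.45s where s = α+β.
Need P(θ < 0.6) = 0.9 under Beta(0.55s, 0.45s). Normal approximation: (q−m)/√(m(1−m)/s) ≈ z_{0.9} = 1.28, so s ≈ 0.55·0.45·(1.28)²/(0.6−0.55)² = 162.6.
At s = 162.6: P(θ<0.6) ≈ 0.901. Adjusting to match 0.9 gives s ≈ 161.39.
So α = 0.55·161.39 ≈ 88.77, β = 0.45·161.39 ≈ 72.63.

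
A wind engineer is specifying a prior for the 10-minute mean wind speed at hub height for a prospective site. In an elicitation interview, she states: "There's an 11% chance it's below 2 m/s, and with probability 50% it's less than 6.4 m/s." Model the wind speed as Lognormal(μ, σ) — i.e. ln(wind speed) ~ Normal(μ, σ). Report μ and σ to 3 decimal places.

μ ≈ 1.856, σ ≈ 0.948

If T ~ Lognormal(μ,σ) then ln T ~ Normal(μ,σ), so the p-quantile of ln T is μ + z_p·σ.
ln(2) = 0.6931 and ln(6.4) = 1.856; z_{0.11} = -1.227, z_{0.5} = 0.
σ = (1.856 − 0.6931)/(0 − (-1.227)) = 0.948.
μ = 0.6931 − (-1.227)·0.948 = 1.856.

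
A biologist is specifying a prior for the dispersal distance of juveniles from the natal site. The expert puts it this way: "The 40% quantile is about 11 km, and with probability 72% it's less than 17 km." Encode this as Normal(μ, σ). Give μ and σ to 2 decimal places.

μ = 12.82, σ = 7.18

For Normal(μ,σ), the p-quantile is μ + z_p·σ. Here z_{0.4} = -0.2533, z_{0.72} = 0.5828.
So 11 = μ − 0.2533σ and 17 = μ + 0.5828σ.
Subtracting: σ = (17 − 11)/(0.5828 − (-0.2533)) = 7.18.
Then μ = 11 − (-0.2533)·7.18 = 12.82.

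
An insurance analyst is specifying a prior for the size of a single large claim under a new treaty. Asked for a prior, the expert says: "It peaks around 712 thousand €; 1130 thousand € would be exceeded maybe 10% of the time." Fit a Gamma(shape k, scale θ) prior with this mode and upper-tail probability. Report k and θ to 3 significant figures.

Gamma(k,θ) with k>1 has mode (k−1)θ, so θ = 712/(k−1).
Need P(X < 1130) = 0.9 with θ tied to k this way. Start at k = 2, θ = 712: P(X<1130) ≈ 0.471.
Too low — raise k to concentrate. Iterating converges to k ≈ 9.8.
Then θ = 712/(9.8−1) ≈ 80.9.

k ≈ 9.8, θ ≈ 80.9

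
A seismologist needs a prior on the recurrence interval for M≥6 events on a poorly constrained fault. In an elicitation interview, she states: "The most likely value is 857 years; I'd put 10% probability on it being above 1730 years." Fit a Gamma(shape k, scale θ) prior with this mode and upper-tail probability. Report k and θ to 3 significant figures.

Gamma(k,θ) with k>1 has mode (k−1)θ, so θ = 857/(k−1).
Need P(X < 1730) = 0.9 with θ tied to k this way. Start at k = 2, θ = 857: P(X<1730) ≈ 0.599.
Too low — raise k to concentrate. Iterating converges to k ≈ 4.89.
Then θ = 857/(4.89−1) ≈ 220.

k ≈ 4.89, θ ≈ 220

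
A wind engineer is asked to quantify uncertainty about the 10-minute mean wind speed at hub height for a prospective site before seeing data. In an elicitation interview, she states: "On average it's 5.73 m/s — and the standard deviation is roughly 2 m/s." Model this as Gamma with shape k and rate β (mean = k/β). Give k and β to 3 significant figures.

For Gamma(k, rate β): mean = k/β, variance = k/β², so CV = 1/√k.
CV = SD/mean = 2/5.73 = 0.349, hence k = 1/CV² = 8.21.
Then β = k/mean = 8.21/5.73 = 1.43.

k ≈ 8.21, β ≈ 1.43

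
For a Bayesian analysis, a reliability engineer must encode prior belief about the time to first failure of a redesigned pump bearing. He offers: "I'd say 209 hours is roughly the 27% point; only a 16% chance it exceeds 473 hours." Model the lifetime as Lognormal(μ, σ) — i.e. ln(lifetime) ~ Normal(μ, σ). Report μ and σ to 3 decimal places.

If T ~ Lognormal(μ,σ) then ln T ~ Normal(μ,σ), so the p-quantile of ln T is μ + z_p·σ.
ln(209) = 5.342 and ln(473) = 6.159; z_{0.27} = -0.6128, z_{0.84} = 0.9945.
σ = (6.159 − 5.342)/(0.9945 − (-0.6128)) = 0.508.
μ = 5.342 − (-0.6128)·0.508 = 5.654.

μ ≈ 5.654, σ ≈ 0.508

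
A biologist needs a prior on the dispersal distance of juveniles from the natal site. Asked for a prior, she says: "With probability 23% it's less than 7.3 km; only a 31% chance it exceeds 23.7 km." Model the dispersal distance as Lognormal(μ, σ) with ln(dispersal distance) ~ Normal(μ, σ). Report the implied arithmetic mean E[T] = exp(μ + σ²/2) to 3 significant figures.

E[T] ≈ 23.3 km

If T ~ Lognormal(μ,σ) then ln T ~ Normal(μ,σ), so the p-quantile of ln T is μ + z_p·σ.
ln(7.3) = 1.988 and ln(23.7) = 3.165; z_{0.23} = -0.7388, z_{0.69} = 0.4959.
σ = (3.165 − 1.988)/(0.4959 − (-0.7388)) = 0.954.
μ = 1.988 − (-0.7388)·0.954 = 2.693.
E[T] = exp(μ + σ²/2) = exp(2.693 + 0.4548) = 23.3 km.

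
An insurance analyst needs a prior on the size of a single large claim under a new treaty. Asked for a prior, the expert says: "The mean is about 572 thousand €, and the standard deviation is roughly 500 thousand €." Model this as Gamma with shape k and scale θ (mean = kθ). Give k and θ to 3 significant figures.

For Gamma(k, scale θ): mean = kθ, variance = kθ², so CV = 1/√k.
CV = SD/mean = 500/572 = 0.8741, hence k = 1/CV² = 1.31.
Then θ = mean/k = 572/1.31 = 437.

k ≈ 1.31, θ ≈ 437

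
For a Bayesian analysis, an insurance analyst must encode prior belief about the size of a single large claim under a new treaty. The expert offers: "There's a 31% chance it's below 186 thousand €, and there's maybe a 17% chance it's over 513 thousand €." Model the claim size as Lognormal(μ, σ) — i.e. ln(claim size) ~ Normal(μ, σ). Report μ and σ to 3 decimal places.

If T ~ Lognormal(μ,σ) then ln T ~ Normal(μ,σ), so the p-quantile of ln T is μ + z_p·σ.
ln(186) = 5.226 and ln(513) = 6.24; z_{0.31} = -0.4959, z_{0.83} = 0.9542.
σ = (6.24 − 5.226)/(0.9542 − (-0.4959)) = 0.700.
μ = 5.226 − (-0.4959)·0.700 = 5.573.

μ ≈ 5.573, σ ≈ 0.700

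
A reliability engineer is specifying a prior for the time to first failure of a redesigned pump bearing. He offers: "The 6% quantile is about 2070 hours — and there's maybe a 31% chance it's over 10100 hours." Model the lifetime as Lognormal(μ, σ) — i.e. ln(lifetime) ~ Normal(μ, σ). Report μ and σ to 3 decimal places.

μ ≈ 8.837, σ ≈ 0.773

If T ~ Lognormal(μ,σ) then ln T ~ Normal(μ,σ), so the p-quantile of ln T is μ + z_p·σ.
ln(2070) = 7.635 and ln(10100) = 9.22; z_{0.06} = -1.555, z_{0.69} = 0.4959.
σ = (9.22 − 7.635)/(0.4959 − (-1.555)) = 0.773.
μ = 7.635 − (-1.555)·0.773 = 8.837.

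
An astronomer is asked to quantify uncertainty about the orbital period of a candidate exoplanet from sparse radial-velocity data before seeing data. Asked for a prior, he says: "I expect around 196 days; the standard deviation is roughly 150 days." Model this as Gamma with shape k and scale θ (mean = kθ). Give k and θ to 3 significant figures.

k ≈ 1.71, θ ≈ 115

For Gamma(k, scale θ): mean = kθ, variance = kθ², so CV = 1/√k.
CV = SD/mean = 150/196 = 0.7653, hence k = 1/CV² = 1.71.
Then θ = mean/k = 196/1.71 = 115.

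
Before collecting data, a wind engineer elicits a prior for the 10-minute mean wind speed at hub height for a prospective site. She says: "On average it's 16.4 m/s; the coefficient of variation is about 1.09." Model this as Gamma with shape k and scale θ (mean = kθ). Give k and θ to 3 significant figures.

For Gamma(k, scale θ): mean = kθ, variance = kθ², so CV = 1/√k.
CV = 1.09, hence k = 1/CV² = 0.842.
Then θ = mean/k = 16.4/0.842 = 19.5.

k ≈ 0.842, θ ≈ 19.5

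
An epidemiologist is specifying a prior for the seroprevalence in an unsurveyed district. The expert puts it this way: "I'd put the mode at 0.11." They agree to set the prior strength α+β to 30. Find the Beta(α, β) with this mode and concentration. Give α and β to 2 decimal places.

For α,β > 1 the Beta mode is (α−1)/(α+β−2). With α+β = 30, the mode is (α−1)/28.
Set (α−1)/28 = 0.11 → α = 1 + 0.11·28 = 4.08.
β = 30 − α = 25.92.

α = 4.08, β = 25.92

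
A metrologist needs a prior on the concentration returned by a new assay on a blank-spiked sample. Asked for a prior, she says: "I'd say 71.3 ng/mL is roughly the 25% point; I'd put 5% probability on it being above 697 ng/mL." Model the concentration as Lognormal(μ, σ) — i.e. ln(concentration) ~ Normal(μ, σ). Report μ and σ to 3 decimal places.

μ ≈ 4.930, σ ≈ 0.983

If T ~ Lognormal(μ,σ) then ln T ~ Normal(μ,σ), so the p-quantile of ln T is μ + z_p·σ.
ln(71.3) = 4.267 and ln(697) = 6.547; z_{0.25} = -0.6745, z_{0.95} = 1.645.
σ = (6.547 − 4.267)/(1.645 − (-0.6745)) = 0.983.
μ = 4.267 − (-0.6745)·0.983 = 4.930.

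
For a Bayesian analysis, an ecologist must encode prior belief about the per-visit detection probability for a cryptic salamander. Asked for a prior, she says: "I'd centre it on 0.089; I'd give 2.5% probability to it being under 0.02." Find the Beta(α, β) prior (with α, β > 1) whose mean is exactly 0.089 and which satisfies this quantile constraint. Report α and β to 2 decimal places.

α ≈ 3.10, β ≈ 31.72

With mean 0.089 fixed, write α = 0.089s, β = 0.911s where s = α+β.
Need P(θ < 0.02) = 0.025 under Beta(0.089s, 0.911s). Normal approximation: (q−m)/√(m(1−m)/s) ≈ z_{0.025} = -1.96, so s ≈ 0.089·0.911·(-1.96)²/(0.02−0.089)² = 65.4.
At s = 65.4: P(θ<0.02) ≈ 0.002. Adjusting to match 0.025 gives s ≈ 34.82.
So α = 0.089·34.82 ≈ 3.10, β = 0.911·34.82 ≈ 31.72.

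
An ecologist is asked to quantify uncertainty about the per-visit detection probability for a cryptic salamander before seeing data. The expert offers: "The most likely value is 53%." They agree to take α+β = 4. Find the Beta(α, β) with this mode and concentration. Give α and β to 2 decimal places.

α = 2.06, β = 1.94

For α,β > 1 the Beta mode is (α−1)/(α+β−2). With α+β = 4, the mode is (α−1)/2.
Set (α−1)/2 = 0.53 → α = 1 + 0.53·2 = 2.06.
β = 4 − α = 1.94.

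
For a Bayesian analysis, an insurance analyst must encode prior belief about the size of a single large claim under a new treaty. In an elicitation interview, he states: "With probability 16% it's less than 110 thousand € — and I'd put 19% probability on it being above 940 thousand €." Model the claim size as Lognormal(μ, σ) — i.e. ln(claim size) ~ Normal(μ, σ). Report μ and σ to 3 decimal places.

If T ~ Lognormal(μ,σ) then ln T ~ Normal(μ,σ), so the p-quantile of ln T is μ + z_p·σ.
ln(110) = 4.7 and ln(940) = 6.846; z_{0.16} = -0.9945, z_{0.81} = 0.8779.
σ = (6.846 − 4.7)/(0.8779 − (-0.9945)) = 1.146.
μ = 4.7 − (-0.9945)·1.146 = 5.840.

μ ≈ 5.840, σ ≈ 1.146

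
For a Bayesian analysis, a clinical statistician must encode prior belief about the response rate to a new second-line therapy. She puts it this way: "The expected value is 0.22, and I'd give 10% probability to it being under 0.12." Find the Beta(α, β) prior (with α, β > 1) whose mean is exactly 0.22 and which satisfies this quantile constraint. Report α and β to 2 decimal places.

α ≈ 5.41, β ≈ 19.17

With mean 0.22 fixed, write α = 0.22s, β = 0.78s where s = α+β.
Need P(θ < 0.12) = 0.1 under Beta(0.22s, 0.78s). Normal approximation: (q−m)/√(m(1−m)/s) ≈ z_{0.1} = -1.28, so s ≈ 0.22·0.78·(-1.28)²/(0.12−0.22)² = 28.2.
At s = 28.2: P(θ<0.12) ≈ 0.083. Adjusting to match 0.1 gives s ≈ 24.58.
So α = 0.22·24.58 ≈ 5.41, β = 0.78·24.58 ≈ 19.17.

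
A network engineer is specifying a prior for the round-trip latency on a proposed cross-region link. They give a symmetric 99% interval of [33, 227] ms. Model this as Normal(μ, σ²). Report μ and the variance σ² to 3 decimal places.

A symmetric 99% interval runs μ ± z·σ with z = 2.576.
Half-width = 97, so σ = 97/2.576 = 37.6578 and σ² = 1418.108.
μ is the interval midpoint, 130.000.

μ = 130.000, σ² = 1418.108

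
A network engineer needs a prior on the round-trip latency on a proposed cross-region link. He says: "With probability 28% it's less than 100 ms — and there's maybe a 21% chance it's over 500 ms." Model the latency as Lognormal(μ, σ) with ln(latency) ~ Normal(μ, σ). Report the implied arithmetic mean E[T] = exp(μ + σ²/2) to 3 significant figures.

E[T] ≈ 384 ms

If T ~ Lognormal(μ,σ) then ln T ~ Normal(μ,σ), so the p-quantile of ln T is μ + z_p·σ.
ln(100) = 4.605 and ln(500) = 6.215; z_{0.28} = -0.5828, z_{0.79} = 0.8064.
σ = (6.215 − 4.605)/(0.8064 − (-0.5828)) = 1.158.
μ = 4.605 − (-0.5828)·1.158 = 5.280.
E[T] = exp(μ + σ²/2) = exp(5.280 + 0.6710) = 384 ms.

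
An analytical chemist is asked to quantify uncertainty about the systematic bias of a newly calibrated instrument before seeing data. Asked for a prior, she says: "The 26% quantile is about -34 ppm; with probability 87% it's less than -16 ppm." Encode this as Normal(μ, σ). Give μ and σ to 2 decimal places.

The p-quantile of Normal(μ,σ) is μ + z_p·σ, with z_{0.26} = -0.6433 and z_{0.87} = 1.126.
Eliminate σ: μ = (z₂·x₁ − z₁·x₂)/(z₂ − z₁) = (1.126·-34 − (-0.6433)·-16)/1.77 = -27.46.
Then σ = (x₂ − x₁)/(z₂ − z₁) = (-16 − -34)/1.77 = 10.17.

μ = -27.46, σ = 10.17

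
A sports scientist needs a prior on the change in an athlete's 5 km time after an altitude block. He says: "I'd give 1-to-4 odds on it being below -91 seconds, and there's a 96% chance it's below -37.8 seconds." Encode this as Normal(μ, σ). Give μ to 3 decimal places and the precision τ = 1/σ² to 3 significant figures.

μ = -73.728, τ = 0.00237

For Normal(μ,σ), the p-quantile is μ + z_p·σ. Here z_{0.2} = -0.8416, z_{0.96} = 1.751.
So -91 = μ − 0.8416σ and -37.8 = μ + 1.751σ.
Subtracting: σ = (-37.8 − -91)/(1.751 − (-0.8416)) = 20.522.
Then μ = -91 − (-0.8416)·20.522 = -73.728.
Precision τ = 1/σ² = 1/20.52² = 0.00237.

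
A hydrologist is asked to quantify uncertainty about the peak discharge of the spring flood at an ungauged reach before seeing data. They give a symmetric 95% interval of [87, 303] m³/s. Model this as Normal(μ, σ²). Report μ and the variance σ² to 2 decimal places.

A symmetric 95% interval runs μ ± z·σ with z = 1.96.
Half-width = 108, so σ = 108/1.96 = 55.103 and σ² = 3036.35.
μ is the interval midpoint, 195.00.

μ = 195.00, σ² = 3036.35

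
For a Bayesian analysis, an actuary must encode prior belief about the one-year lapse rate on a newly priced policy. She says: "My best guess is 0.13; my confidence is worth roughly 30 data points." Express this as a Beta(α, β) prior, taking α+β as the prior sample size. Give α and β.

Under the effective-sample-size interpretation, Beta(α, β) has prior mean α/(α+β) and prior sample size α+β.
So α+β = 30 and α/(α+β) = 0.13, giving α = 0.13·30 = 3.9 and β = 30 − 3.9 = 26.1.

α = 3.9, β = 26.1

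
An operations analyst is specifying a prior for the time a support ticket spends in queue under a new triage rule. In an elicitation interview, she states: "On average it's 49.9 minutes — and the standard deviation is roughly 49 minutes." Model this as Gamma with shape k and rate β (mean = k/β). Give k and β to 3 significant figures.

k ≈ 1.04, β ≈ 0.0208

For Gamma(k, rate β): mean = k/β, variance = k/β², so CV = 1/√k.
CV = SD/mean = 49/49.9 = 0.982, hence k = 1/CV² = 1.04.
Then β = k/mean = 1.04/49.9 = 0.0208.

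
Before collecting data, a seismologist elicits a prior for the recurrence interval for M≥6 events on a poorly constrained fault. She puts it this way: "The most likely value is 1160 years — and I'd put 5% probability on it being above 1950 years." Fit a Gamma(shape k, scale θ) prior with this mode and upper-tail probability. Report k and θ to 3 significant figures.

Gamma(k,θ) with k>1 has mode (k−1)θ, so θ = 1160/(k−1).
Need P(X < 1950) = 0.95 with θ tied to k this way. Start at k = 2, θ = 1160: P(X<1950) ≈ 0.501.
Too low — raise k to concentrate. Iterating converges to k ≈ 11.4.
Then θ = 1160/(11.4−1) ≈ 112.

k ≈ 11.4, θ ≈ 112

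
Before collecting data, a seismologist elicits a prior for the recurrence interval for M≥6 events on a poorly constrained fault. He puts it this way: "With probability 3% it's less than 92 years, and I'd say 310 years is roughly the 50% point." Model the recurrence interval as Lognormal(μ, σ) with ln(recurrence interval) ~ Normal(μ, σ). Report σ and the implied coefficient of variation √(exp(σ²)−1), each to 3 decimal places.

σ ≈ 0.646, CV ≈ 0.719

If T ~ Lognormal(μ,σ) then ln T ~ Normal(μ,σ), so the p-quantile of ln T is μ + z_p·σ.
ln(92) = 4.522 and ln(310) = 5.737; z_{0.03} = -1.881, z_{0.5} = 0.
σ = (5.737 − 4.522)/(0 − (-1.881)) = 0.646.
μ = 4.522 − (-1.881)·0.646 = 5.737.
CV = √(exp(σ²)−1) = √(exp(0.4172)−1) = 0.719.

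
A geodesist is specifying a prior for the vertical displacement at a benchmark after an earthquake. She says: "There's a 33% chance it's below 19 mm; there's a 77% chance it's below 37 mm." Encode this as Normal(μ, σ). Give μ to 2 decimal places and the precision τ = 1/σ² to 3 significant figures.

μ = 25.72, τ = 0.00429

For Normal(μ,σ), the p-quantile is μ + z_p·σ. Here z_{0.33} = -0.4399, z_{0.77} = 0.7388.
So 19 = μ − 0.4399σ and 37 = μ + 0.7388σ.
Subtracting: σ = (37 − 19)/(0.7388 − (-0.4399)) = 15.27.
Then μ = 19 − (-0.4399)·15.27 = 25.72.
Precision τ = 1/σ² = 1/15.27² = 0.00429.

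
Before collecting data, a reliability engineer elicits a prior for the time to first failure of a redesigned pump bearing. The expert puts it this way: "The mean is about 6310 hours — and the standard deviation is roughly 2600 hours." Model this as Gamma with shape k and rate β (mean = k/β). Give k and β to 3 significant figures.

k ≈ 5.89, β ≈ 0.000933

For Gamma(k, rate β): mean = k/β, variance = k/β², so CV = 1/√k.
CV = SD/mean = 2600/6310 = 0.412, hence k = 1/CV² = 5.89.
Then β = k/mean = 5.89/6310 = 0.000933.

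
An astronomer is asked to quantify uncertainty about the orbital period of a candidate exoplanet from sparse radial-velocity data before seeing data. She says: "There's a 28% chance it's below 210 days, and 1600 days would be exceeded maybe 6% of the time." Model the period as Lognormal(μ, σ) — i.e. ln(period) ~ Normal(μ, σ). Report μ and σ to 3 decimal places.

If T ~ Lognormal(μ,σ) then ln T ~ Normal(μ,σ), so the p-quantile of ln T is μ + z_p·σ.
ln(210) = 5.347 and ln(1600) = 7.378; z_{0.28} = -0.5828, z_{0.94} = 1.555.
σ = (7.378 − 5.347)/(1.555 − (-0.5828)) = 0.950.
μ = 5.347 − (-0.5828)·0.950 = 5.901.

μ ≈ 5.901, σ ≈ 0.950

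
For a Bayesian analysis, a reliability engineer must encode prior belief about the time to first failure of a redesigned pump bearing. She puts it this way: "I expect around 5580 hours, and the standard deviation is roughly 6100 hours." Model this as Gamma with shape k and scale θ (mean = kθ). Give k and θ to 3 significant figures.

k ≈ 0.837, θ ≈ 6670

For Gamma(k, scale θ): mean = kθ, variance = kθ², so CV = 1/√k.
CV = SD/mean = 6100/5580 = 1.093, hence k = 1/CV² = 0.837.
Then θ = mean/k = 5580/0.837 = 6670.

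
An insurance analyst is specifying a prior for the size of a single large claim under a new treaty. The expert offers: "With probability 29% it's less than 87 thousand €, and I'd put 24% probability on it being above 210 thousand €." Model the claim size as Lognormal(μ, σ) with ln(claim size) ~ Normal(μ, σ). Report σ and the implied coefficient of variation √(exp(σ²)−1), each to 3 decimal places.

σ ≈ 0.700, CV ≈ 0.795

If T ~ Lognormal(μ,σ) then ln T ~ Normal(μ,σ), so the p-quantile of ln T is μ + z_p·σ.
ln(87) = 4.466 and ln(210) = 5.347; z_{0.29} = -0.5534, z_{0.76} = 0.7063.
σ = (5.347 − 4.466)/(0.7063 − (-0.5534)) = 0.700.
μ = 4.466 − (-0.5534)·0.700 = 4.853.
CV = √(exp(σ²)−1) = √(exp(0.4894)−1) = 0.795.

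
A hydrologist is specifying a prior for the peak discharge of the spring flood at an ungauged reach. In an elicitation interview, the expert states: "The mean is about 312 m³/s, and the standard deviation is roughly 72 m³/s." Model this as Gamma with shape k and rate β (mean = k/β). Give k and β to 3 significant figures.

For Gamma(k, rate β): mean = k/β, variance = k/β², so CV = 1/√k.
CV = SD/mean = 72/312 = 0.2308, hence k = 1/CV² = 18.8.
Then β = k/mean = 18.8/312 = 0.0602.

k ≈ 18.8, β ≈ 0.0602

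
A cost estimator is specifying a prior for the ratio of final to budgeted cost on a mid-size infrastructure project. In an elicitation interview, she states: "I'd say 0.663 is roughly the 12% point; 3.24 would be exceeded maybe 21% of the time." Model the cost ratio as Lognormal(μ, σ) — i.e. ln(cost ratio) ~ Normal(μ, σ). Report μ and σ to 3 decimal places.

If T ~ Lognormal(μ,σ) then ln T ~ Normal(μ,σ), so the p-quantile of ln T is μ + z_p·σ.
ln(0.663) = -0.411 and ln(3.24) = 1.176; z_{0.12} = -1.175, z_{0.79} = 0.8064.
σ = (1.176 − -0.411)/(0.8064 − (-1.175)) = 0.801.
μ = -0.411 − (-1.175)·0.801 = 0.530.

μ ≈ 0.530, σ ≈ 0.801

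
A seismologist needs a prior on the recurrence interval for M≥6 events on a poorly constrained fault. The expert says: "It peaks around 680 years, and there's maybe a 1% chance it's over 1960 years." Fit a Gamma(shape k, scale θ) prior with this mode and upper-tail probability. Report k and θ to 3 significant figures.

k ≈ 5.06, θ ≈ 168

Gamma(k,θ) with k>1 has mode (k−1)θ, so θ = 680/(k−1).
Need P(X < 1960) = 0.99 with θ tied to k this way. Start at k = 2, θ = 680: P(X<1960) ≈ 0.783.
Too low — raise k to concentrate. Iterating converges to k ≈ 5.06.
Then θ = 680/(5.06−1) ≈ 168.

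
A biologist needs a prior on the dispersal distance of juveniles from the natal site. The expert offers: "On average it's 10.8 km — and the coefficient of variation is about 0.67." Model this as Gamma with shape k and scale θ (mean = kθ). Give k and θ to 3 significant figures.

For Gamma(k, scale θ): mean = kθ, variance = kθ², so CV = 1/√k.
CV = 0.67, hence k = 1/CV² = 2.23.
Then θ = mean/k = 10.8/2.23 = 4.85.

k ≈ 2.23, θ ≈ 4.85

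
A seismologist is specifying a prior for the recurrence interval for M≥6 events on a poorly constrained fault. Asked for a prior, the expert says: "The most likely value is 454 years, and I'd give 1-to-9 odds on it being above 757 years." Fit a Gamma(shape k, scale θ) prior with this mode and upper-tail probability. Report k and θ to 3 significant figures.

k ≈ 8.23, θ ≈ 62.8

Gamma(k,θ) with k>1 has mode (k−1)θ, so θ = 454/(k−1).
Need P(X < 757) = 0.9 with θ tied to k this way. Start at k = 2, θ = 454: P(X<757) ≈ 0.497.
Too low — raise k to concentrate. Iterating converges to k ≈ 8.23.
Then θ = 454/(8.23−1) ≈ 62.8.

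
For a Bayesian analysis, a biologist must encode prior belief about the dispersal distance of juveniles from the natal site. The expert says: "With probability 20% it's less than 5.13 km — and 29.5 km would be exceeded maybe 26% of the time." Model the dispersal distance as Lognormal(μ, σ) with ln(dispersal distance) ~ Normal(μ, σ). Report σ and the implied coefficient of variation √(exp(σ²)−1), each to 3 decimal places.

σ ≈ 1.178, CV ≈ 1.734

If T ~ Lognormal(μ,σ) then ln T ~ Normal(μ,σ), so the p-quantile of ln T is μ + z_p·σ.
ln(5.13) = 1.635 and ln(29.5) = 3.384; z_{0.2} = -0.8416, z_{0.74} = 0.6433.
σ = (3.384 − 1.635)/(0.6433 − (-0.8416)) = 1.178.
μ = 1.635 − (-0.8416)·1.178 = 2.627.
CV = √(exp(σ²)−1) = √(exp(1.3877)−1) = 1.734.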